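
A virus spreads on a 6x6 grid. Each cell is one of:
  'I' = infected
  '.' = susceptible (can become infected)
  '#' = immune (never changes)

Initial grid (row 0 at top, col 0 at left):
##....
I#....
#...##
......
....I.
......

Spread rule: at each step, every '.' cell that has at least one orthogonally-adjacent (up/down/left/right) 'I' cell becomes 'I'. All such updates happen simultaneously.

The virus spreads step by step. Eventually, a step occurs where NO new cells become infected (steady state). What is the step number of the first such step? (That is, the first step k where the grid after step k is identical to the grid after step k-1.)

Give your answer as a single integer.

Step 0 (initial): 2 infected
Step 1: +4 new -> 6 infected
Step 2: +5 new -> 11 infected
Step 3: +4 new -> 15 infected
Step 4: +5 new -> 20 infected
Step 5: +6 new -> 26 infected
Step 6: +3 new -> 29 infected
Step 7: +1 new -> 30 infected
Step 8: +0 new -> 30 infected

Answer: 8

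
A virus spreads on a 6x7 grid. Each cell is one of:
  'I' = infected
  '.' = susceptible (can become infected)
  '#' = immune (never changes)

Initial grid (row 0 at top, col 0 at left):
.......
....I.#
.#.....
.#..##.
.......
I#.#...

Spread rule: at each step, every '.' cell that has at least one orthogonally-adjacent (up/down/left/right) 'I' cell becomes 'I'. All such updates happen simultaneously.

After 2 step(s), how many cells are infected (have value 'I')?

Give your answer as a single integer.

Step 0 (initial): 2 infected
Step 1: +5 new -> 7 infected
Step 2: +7 new -> 14 infected

Answer: 14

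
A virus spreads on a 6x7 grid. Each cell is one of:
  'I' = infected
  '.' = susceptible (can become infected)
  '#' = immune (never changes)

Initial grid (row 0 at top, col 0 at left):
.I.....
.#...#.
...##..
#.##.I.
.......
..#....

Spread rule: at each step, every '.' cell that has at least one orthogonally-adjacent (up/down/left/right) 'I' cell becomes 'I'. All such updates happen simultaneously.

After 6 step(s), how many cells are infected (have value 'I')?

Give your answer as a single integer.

Step 0 (initial): 2 infected
Step 1: +6 new -> 8 infected
Step 2: +7 new -> 15 infected
Step 3: +8 new -> 23 infected
Step 4: +6 new -> 29 infected
Step 5: +2 new -> 31 infected
Step 6: +2 new -> 33 infected

Answer: 33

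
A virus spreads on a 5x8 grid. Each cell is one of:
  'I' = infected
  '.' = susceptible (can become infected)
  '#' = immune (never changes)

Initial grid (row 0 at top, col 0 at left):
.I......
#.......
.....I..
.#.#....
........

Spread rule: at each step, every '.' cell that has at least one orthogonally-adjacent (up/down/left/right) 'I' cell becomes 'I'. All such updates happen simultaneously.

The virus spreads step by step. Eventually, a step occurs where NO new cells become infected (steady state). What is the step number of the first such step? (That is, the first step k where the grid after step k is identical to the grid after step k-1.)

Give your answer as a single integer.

Answer: 7

Derivation:
Step 0 (initial): 2 infected
Step 1: +7 new -> 9 infected
Step 2: +11 new -> 20 infected
Step 3: +9 new -> 29 infected
Step 4: +5 new -> 34 infected
Step 5: +2 new -> 36 infected
Step 6: +1 new -> 37 infected
Step 7: +0 new -> 37 infected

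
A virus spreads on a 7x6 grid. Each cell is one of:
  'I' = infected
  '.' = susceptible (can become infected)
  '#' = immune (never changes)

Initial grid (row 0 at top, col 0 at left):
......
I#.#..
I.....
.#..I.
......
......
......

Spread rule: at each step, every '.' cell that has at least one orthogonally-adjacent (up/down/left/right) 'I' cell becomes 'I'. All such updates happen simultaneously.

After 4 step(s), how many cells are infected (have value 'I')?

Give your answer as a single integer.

Step 0 (initial): 3 infected
Step 1: +7 new -> 10 infected
Step 2: +10 new -> 20 infected
Step 3: +10 new -> 30 infected
Step 4: +7 new -> 37 infected

Answer: 37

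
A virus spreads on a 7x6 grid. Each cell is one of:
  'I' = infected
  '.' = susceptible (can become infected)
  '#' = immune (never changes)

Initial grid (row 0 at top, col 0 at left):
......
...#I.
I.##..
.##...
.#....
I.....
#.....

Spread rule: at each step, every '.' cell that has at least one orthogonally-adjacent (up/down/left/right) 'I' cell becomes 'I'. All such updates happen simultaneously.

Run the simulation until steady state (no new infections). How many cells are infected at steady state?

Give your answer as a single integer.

Answer: 35

Derivation:
Step 0 (initial): 3 infected
Step 1: +8 new -> 11 infected
Step 2: +8 new -> 19 infected
Step 3: +9 new -> 28 infected
Step 4: +4 new -> 32 infected
Step 5: +2 new -> 34 infected
Step 6: +1 new -> 35 infected
Step 7: +0 new -> 35 infected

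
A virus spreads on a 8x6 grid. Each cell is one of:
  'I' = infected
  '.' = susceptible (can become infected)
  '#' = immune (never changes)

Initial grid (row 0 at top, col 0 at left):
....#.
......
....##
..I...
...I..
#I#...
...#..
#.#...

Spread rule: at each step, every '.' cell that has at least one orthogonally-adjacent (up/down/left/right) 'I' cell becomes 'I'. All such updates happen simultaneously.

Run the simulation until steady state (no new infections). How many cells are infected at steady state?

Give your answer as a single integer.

Answer: 40

Derivation:
Step 0 (initial): 3 infected
Step 1: +8 new -> 11 infected
Step 2: +11 new -> 22 infected
Step 3: +7 new -> 29 infected
Step 4: +6 new -> 35 infected
Step 5: +4 new -> 39 infected
Step 6: +1 new -> 40 infected
Step 7: +0 new -> 40 infected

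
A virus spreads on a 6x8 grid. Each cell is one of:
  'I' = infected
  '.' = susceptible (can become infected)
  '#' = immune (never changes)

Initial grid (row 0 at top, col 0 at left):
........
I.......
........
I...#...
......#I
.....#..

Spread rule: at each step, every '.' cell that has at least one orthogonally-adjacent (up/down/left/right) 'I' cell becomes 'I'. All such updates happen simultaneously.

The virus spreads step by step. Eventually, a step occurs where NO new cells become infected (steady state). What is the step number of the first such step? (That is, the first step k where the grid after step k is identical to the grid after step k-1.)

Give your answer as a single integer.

Answer: 7

Derivation:
Step 0 (initial): 3 infected
Step 1: +7 new -> 10 infected
Step 2: +9 new -> 19 infected
Step 3: +9 new -> 28 infected
Step 4: +9 new -> 37 infected
Step 5: +6 new -> 43 infected
Step 6: +2 new -> 45 infected
Step 7: +0 new -> 45 infected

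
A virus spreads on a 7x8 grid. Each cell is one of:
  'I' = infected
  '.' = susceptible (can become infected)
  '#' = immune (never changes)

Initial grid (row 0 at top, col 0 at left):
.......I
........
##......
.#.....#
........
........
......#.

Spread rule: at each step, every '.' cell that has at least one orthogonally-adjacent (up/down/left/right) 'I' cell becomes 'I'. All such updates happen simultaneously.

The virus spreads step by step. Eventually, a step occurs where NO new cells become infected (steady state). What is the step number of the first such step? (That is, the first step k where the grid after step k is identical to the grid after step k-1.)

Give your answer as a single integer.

Step 0 (initial): 1 infected
Step 1: +2 new -> 3 infected
Step 2: +3 new -> 6 infected
Step 3: +3 new -> 9 infected
Step 4: +4 new -> 13 infected
Step 5: +5 new -> 18 infected
Step 6: +7 new -> 25 infected
Step 7: +7 new -> 32 infected
Step 8: +6 new -> 38 infected
Step 9: +3 new -> 41 infected
Step 10: +3 new -> 44 infected
Step 11: +3 new -> 47 infected
Step 12: +3 new -> 50 infected
Step 13: +1 new -> 51 infected
Step 14: +0 new -> 51 infected

Answer: 14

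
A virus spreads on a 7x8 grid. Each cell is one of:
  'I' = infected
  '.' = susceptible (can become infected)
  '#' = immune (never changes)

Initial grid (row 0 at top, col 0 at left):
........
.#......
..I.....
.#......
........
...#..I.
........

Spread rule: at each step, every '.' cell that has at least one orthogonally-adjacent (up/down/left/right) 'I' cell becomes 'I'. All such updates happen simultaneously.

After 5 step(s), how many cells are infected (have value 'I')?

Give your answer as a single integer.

Step 0 (initial): 2 infected
Step 1: +8 new -> 10 infected
Step 2: +12 new -> 22 infected
Step 3: +15 new -> 37 infected
Step 4: +9 new -> 46 infected
Step 5: +5 new -> 51 infected

Answer: 51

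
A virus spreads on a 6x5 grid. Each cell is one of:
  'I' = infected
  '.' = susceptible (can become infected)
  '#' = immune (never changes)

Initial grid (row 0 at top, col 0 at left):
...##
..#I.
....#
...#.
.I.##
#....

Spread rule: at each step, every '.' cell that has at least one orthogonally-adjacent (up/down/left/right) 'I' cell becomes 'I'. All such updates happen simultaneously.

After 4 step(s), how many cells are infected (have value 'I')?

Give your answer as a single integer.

Answer: 19

Derivation:
Step 0 (initial): 2 infected
Step 1: +6 new -> 8 infected
Step 2: +5 new -> 13 infected
Step 3: +3 new -> 16 infected
Step 4: +3 new -> 19 infected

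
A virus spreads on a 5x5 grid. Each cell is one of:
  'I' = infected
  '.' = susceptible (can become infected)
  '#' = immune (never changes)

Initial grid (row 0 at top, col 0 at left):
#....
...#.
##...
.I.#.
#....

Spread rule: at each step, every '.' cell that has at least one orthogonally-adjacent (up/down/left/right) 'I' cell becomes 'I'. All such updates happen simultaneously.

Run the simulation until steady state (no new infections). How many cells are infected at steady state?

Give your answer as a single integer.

Answer: 19

Derivation:
Step 0 (initial): 1 infected
Step 1: +3 new -> 4 infected
Step 2: +2 new -> 6 infected
Step 3: +3 new -> 9 infected
Step 4: +4 new -> 13 infected
Step 5: +5 new -> 18 infected
Step 6: +1 new -> 19 infected
Step 7: +0 new -> 19 infected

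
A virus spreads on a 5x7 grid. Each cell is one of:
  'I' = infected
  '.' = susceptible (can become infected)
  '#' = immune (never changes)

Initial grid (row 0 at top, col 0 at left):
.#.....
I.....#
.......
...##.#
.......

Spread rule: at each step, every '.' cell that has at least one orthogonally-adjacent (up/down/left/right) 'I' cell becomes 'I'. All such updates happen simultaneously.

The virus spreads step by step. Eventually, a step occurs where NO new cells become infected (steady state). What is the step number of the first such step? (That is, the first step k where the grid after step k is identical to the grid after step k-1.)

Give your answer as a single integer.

Answer: 10

Derivation:
Step 0 (initial): 1 infected
Step 1: +3 new -> 4 infected
Step 2: +3 new -> 7 infected
Step 3: +5 new -> 12 infected
Step 4: +5 new -> 17 infected
Step 5: +4 new -> 21 infected
Step 6: +3 new -> 24 infected
Step 7: +4 new -> 28 infected
Step 8: +1 new -> 29 infected
Step 9: +1 new -> 30 infected
Step 10: +0 new -> 30 infected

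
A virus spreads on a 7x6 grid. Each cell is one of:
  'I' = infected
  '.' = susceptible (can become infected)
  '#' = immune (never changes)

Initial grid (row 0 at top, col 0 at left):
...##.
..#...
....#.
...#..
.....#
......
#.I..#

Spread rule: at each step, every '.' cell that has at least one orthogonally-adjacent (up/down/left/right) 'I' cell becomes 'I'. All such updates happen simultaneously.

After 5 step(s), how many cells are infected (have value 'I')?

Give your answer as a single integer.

Answer: 22

Derivation:
Step 0 (initial): 1 infected
Step 1: +3 new -> 4 infected
Step 2: +4 new -> 8 infected
Step 3: +5 new -> 13 infected
Step 4: +5 new -> 18 infected
Step 5: +4 new -> 22 infected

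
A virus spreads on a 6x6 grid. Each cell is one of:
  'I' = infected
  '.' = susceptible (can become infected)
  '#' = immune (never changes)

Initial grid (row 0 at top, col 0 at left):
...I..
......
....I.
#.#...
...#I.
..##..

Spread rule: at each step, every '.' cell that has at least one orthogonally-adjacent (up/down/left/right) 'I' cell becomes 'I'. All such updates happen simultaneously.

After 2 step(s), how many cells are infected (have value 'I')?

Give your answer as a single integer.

Answer: 20

Derivation:
Step 0 (initial): 3 infected
Step 1: +9 new -> 12 infected
Step 2: +8 new -> 20 infected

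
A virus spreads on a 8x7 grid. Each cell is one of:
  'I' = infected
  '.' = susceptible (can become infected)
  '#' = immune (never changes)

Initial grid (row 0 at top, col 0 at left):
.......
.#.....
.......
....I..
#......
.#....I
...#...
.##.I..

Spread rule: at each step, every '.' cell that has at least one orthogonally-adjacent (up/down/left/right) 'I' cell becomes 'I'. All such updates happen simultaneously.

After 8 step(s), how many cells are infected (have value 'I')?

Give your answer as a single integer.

Answer: 50

Derivation:
Step 0 (initial): 3 infected
Step 1: +10 new -> 13 infected
Step 2: +10 new -> 23 infected
Step 3: +8 new -> 31 infected
Step 4: +8 new -> 39 infected
Step 5: +4 new -> 43 infected
Step 6: +3 new -> 46 infected
Step 7: +2 new -> 48 infected
Step 8: +2 new -> 50 infected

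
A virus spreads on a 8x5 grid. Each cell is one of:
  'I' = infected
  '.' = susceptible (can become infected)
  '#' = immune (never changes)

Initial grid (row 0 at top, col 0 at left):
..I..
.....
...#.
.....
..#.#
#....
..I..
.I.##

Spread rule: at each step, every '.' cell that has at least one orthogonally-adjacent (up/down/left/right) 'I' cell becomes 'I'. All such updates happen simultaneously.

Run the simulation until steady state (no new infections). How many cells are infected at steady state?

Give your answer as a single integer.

Step 0 (initial): 3 infected
Step 1: +8 new -> 11 infected
Step 2: +9 new -> 20 infected
Step 3: +7 new -> 27 infected
Step 4: +5 new -> 32 infected
Step 5: +2 new -> 34 infected
Step 6: +0 new -> 34 infected

Answer: 34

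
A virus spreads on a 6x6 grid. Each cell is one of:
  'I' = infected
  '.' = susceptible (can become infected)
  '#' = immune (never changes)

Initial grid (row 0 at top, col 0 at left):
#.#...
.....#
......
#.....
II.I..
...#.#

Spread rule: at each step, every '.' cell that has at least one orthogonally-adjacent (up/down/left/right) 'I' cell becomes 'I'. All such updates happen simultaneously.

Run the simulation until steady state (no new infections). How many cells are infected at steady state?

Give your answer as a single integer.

Step 0 (initial): 3 infected
Step 1: +6 new -> 9 infected
Step 2: +7 new -> 16 infected
Step 3: +6 new -> 22 infected
Step 4: +6 new -> 28 infected
Step 5: +1 new -> 29 infected
Step 6: +1 new -> 30 infected
Step 7: +0 new -> 30 infected

Answer: 30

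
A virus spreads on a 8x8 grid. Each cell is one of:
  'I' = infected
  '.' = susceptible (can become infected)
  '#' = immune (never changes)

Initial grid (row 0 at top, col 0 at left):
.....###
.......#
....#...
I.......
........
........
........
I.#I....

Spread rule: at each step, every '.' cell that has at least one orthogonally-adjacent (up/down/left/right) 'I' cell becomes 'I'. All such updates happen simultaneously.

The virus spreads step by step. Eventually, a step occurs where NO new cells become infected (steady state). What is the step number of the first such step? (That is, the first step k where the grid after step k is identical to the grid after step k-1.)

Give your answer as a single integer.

Step 0 (initial): 3 infected
Step 1: +7 new -> 10 infected
Step 2: +10 new -> 20 infected
Step 3: +11 new -> 31 infected
Step 4: +8 new -> 39 infected
Step 5: +6 new -> 45 infected
Step 6: +6 new -> 51 infected
Step 7: +5 new -> 56 infected
Step 8: +2 new -> 58 infected
Step 9: +0 new -> 58 infected

Answer: 9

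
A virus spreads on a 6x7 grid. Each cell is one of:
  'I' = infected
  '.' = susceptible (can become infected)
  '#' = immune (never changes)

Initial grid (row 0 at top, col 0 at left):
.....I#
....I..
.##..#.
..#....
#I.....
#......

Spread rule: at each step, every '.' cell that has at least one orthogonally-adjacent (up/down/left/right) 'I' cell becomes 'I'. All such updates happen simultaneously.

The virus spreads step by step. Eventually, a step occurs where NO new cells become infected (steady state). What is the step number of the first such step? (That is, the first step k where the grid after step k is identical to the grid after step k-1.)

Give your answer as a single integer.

Answer: 7

Derivation:
Step 0 (initial): 3 infected
Step 1: +7 new -> 10 infected
Step 2: +8 new -> 18 infected
Step 3: +8 new -> 26 infected
Step 4: +5 new -> 31 infected
Step 5: +3 new -> 34 infected
Step 6: +1 new -> 35 infected
Step 7: +0 new -> 35 infected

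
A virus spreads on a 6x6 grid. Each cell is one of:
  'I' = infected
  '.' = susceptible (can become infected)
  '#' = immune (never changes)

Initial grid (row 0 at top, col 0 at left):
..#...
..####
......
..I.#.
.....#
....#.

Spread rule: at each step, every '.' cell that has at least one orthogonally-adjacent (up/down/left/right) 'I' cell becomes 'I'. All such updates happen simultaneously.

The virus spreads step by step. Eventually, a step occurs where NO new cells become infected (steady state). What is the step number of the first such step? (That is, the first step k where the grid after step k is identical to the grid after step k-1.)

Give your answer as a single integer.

Step 0 (initial): 1 infected
Step 1: +4 new -> 5 infected
Step 2: +6 new -> 11 infected
Step 3: +7 new -> 18 infected
Step 4: +4 new -> 22 infected
Step 5: +2 new -> 24 infected
Step 6: +0 new -> 24 infected

Answer: 6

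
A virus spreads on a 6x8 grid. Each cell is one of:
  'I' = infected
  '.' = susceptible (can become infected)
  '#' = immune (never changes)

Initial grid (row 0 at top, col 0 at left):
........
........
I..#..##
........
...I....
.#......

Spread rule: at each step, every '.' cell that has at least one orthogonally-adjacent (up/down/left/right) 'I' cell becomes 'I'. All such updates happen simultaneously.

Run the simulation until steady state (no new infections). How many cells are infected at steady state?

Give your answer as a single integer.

Step 0 (initial): 2 infected
Step 1: +7 new -> 9 infected
Step 2: +11 new -> 20 infected
Step 3: +7 new -> 27 infected
Step 4: +7 new -> 34 infected
Step 5: +5 new -> 39 infected
Step 6: +2 new -> 41 infected
Step 7: +2 new -> 43 infected
Step 8: +1 new -> 44 infected
Step 9: +0 new -> 44 infected

Answer: 44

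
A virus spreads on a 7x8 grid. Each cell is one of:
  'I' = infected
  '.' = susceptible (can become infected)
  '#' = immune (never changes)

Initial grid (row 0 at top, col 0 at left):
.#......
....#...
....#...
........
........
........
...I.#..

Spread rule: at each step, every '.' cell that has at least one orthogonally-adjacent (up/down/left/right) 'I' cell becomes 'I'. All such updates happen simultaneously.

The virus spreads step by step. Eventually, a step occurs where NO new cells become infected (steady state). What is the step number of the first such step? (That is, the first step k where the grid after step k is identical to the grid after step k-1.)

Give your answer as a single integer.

Answer: 11

Derivation:
Step 0 (initial): 1 infected
Step 1: +3 new -> 4 infected
Step 2: +4 new -> 8 infected
Step 3: +6 new -> 14 infected
Step 4: +7 new -> 21 infected
Step 5: +8 new -> 29 infected
Step 6: +8 new -> 37 infected
Step 7: +7 new -> 44 infected
Step 8: +4 new -> 48 infected
Step 9: +3 new -> 51 infected
Step 10: +1 new -> 52 infected
Step 11: +0 new -> 52 infected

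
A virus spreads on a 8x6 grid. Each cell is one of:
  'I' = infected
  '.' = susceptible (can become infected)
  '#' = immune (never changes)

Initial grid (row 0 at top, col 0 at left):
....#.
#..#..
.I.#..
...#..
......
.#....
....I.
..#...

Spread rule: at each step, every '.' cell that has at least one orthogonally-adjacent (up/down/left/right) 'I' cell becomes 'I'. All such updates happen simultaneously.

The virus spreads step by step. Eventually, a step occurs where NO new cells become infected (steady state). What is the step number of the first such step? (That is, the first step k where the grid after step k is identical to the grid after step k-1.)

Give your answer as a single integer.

Answer: 8

Derivation:
Step 0 (initial): 2 infected
Step 1: +8 new -> 10 infected
Step 2: +11 new -> 21 infected
Step 3: +9 new -> 30 infected
Step 4: +6 new -> 36 infected
Step 5: +3 new -> 39 infected
Step 6: +1 new -> 40 infected
Step 7: +1 new -> 41 infected
Step 8: +0 new -> 41 infected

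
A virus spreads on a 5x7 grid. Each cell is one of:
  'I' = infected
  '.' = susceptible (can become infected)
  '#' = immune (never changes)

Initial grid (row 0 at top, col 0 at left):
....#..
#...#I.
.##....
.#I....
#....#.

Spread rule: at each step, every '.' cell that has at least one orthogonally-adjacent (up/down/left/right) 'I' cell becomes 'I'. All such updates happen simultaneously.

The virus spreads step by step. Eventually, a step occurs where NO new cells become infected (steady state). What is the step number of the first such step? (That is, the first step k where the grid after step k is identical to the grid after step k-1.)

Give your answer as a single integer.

Step 0 (initial): 2 infected
Step 1: +5 new -> 7 infected
Step 2: +8 new -> 15 infected
Step 3: +3 new -> 18 infected
Step 4: +3 new -> 21 infected
Step 5: +2 new -> 23 infected
Step 6: +1 new -> 24 infected
Step 7: +1 new -> 25 infected
Step 8: +0 new -> 25 infected

Answer: 8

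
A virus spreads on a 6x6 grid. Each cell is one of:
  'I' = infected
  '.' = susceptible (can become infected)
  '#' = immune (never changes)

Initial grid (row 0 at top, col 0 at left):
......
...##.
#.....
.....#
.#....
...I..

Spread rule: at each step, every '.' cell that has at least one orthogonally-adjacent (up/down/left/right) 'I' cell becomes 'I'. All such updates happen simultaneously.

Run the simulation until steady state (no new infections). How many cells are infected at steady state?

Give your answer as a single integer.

Step 0 (initial): 1 infected
Step 1: +3 new -> 4 infected
Step 2: +5 new -> 9 infected
Step 3: +5 new -> 14 infected
Step 4: +4 new -> 18 infected
Step 5: +4 new -> 22 infected
Step 6: +3 new -> 25 infected
Step 7: +4 new -> 29 infected
Step 8: +2 new -> 31 infected
Step 9: +0 new -> 31 infected

Answer: 31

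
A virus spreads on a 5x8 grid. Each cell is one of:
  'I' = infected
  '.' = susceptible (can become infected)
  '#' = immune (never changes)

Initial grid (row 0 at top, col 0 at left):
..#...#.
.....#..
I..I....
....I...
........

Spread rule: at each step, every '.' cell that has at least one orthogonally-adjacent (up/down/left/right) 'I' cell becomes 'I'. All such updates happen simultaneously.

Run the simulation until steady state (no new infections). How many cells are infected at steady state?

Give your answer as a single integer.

Step 0 (initial): 3 infected
Step 1: +9 new -> 12 infected
Step 2: +12 new -> 24 infected
Step 3: +7 new -> 31 infected
Step 4: +4 new -> 35 infected
Step 5: +1 new -> 36 infected
Step 6: +1 new -> 37 infected
Step 7: +0 new -> 37 infected

Answer: 37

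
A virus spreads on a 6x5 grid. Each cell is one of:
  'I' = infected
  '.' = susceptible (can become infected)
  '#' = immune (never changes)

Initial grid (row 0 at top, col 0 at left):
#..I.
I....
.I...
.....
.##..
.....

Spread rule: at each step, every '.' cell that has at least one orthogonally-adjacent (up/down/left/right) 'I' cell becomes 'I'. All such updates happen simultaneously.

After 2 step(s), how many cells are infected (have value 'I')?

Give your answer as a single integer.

Step 0 (initial): 3 infected
Step 1: +7 new -> 10 infected
Step 2: +6 new -> 16 infected

Answer: 16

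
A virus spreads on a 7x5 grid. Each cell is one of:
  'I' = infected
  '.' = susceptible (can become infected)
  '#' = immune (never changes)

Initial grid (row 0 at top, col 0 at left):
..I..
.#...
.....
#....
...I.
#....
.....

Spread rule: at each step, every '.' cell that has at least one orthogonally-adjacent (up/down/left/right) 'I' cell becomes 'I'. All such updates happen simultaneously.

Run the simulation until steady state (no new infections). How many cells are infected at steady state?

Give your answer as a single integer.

Step 0 (initial): 2 infected
Step 1: +7 new -> 9 infected
Step 2: +11 new -> 20 infected
Step 3: +9 new -> 29 infected
Step 4: +2 new -> 31 infected
Step 5: +1 new -> 32 infected
Step 6: +0 new -> 32 infected

Answer: 32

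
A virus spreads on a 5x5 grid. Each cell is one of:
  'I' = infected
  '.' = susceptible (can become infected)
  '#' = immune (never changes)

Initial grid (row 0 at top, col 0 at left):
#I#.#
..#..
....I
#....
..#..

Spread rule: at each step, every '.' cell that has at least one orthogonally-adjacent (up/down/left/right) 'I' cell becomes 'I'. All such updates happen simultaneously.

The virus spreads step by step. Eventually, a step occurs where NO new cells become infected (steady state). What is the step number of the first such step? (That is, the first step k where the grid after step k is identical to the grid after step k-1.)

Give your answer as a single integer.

Step 0 (initial): 2 infected
Step 1: +4 new -> 6 infected
Step 2: +6 new -> 12 infected
Step 3: +5 new -> 17 infected
Step 4: +1 new -> 18 infected
Step 5: +1 new -> 19 infected
Step 6: +0 new -> 19 infected

Answer: 6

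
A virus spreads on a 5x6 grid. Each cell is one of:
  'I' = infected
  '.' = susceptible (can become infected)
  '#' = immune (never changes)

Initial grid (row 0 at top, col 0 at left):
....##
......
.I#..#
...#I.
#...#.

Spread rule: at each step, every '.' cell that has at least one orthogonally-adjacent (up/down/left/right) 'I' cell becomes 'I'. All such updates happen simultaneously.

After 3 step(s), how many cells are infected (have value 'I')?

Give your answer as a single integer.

Step 0 (initial): 2 infected
Step 1: +5 new -> 7 infected
Step 2: +9 new -> 16 infected
Step 3: +5 new -> 21 infected

Answer: 21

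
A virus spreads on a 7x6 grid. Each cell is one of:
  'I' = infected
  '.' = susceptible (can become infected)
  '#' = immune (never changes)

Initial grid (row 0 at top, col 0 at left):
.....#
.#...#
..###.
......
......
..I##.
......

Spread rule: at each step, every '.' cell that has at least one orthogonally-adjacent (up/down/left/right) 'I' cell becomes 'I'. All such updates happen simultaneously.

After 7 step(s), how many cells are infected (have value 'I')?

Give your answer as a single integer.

Answer: 27

Derivation:
Step 0 (initial): 1 infected
Step 1: +3 new -> 4 infected
Step 2: +6 new -> 10 infected
Step 3: +6 new -> 16 infected
Step 4: +5 new -> 21 infected
Step 5: +3 new -> 24 infected
Step 6: +2 new -> 26 infected
Step 7: +1 new -> 27 infected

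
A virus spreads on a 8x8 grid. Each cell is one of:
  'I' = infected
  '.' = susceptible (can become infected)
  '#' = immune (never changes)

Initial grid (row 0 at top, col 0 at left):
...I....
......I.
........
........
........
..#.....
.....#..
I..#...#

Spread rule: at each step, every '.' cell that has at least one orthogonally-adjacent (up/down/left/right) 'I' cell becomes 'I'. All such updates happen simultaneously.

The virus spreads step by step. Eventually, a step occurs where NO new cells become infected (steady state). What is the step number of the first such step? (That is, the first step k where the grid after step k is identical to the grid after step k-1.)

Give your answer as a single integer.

Step 0 (initial): 3 infected
Step 1: +9 new -> 12 infected
Step 2: +12 new -> 24 infected
Step 3: +11 new -> 35 infected
Step 4: +11 new -> 46 infected
Step 5: +9 new -> 55 infected
Step 6: +4 new -> 59 infected
Step 7: +1 new -> 60 infected
Step 8: +0 new -> 60 infected

Answer: 8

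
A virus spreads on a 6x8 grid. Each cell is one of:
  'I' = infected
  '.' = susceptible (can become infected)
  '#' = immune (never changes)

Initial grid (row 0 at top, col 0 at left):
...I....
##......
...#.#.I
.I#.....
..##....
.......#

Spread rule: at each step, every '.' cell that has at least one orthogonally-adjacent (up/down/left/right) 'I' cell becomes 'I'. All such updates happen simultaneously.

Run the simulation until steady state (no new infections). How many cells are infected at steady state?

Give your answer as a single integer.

Answer: 40

Derivation:
Step 0 (initial): 3 infected
Step 1: +9 new -> 12 infected
Step 2: +12 new -> 24 infected
Step 3: +8 new -> 32 infected
Step 4: +4 new -> 36 infected
Step 5: +4 new -> 40 infected
Step 6: +0 new -> 40 infected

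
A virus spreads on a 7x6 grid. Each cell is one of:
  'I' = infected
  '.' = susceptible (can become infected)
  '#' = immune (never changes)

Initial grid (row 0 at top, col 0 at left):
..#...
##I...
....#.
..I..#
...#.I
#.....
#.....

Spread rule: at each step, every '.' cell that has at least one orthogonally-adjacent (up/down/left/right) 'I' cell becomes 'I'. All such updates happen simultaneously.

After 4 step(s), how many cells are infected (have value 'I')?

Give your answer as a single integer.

Step 0 (initial): 3 infected
Step 1: +7 new -> 10 infected
Step 2: +10 new -> 20 infected
Step 3: +8 new -> 28 infected
Step 4: +4 new -> 32 infected

Answer: 32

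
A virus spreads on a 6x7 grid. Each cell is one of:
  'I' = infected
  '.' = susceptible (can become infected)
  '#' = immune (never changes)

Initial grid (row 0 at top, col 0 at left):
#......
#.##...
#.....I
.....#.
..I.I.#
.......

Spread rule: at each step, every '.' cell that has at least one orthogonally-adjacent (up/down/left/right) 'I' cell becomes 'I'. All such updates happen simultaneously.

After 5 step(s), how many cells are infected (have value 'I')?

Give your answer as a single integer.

Step 0 (initial): 3 infected
Step 1: +10 new -> 13 infected
Step 2: +10 new -> 23 infected
Step 3: +7 new -> 30 infected
Step 4: +2 new -> 32 infected
Step 5: +2 new -> 34 infected

Answer: 34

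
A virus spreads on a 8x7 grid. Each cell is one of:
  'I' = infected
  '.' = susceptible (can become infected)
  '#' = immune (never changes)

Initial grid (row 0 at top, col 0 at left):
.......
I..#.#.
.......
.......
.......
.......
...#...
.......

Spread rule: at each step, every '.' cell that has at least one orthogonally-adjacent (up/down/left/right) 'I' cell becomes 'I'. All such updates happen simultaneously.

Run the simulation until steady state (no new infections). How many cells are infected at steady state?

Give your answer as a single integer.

Answer: 53

Derivation:
Step 0 (initial): 1 infected
Step 1: +3 new -> 4 infected
Step 2: +4 new -> 8 infected
Step 3: +4 new -> 12 infected
Step 4: +5 new -> 17 infected
Step 5: +6 new -> 23 infected
Step 6: +8 new -> 31 infected
Step 7: +7 new -> 38 infected
Step 8: +5 new -> 43 infected
Step 9: +4 new -> 47 infected
Step 10: +3 new -> 50 infected
Step 11: +2 new -> 52 infected
Step 12: +1 new -> 53 infected
Step 13: +0 new -> 53 infected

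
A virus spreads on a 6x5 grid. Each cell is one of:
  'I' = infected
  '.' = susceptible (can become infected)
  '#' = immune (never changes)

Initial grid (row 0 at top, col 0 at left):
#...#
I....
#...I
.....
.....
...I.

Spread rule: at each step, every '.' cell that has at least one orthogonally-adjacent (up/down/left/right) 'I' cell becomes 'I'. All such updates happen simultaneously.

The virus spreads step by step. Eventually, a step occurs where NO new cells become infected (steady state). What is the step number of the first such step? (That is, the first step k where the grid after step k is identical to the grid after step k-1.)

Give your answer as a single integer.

Step 0 (initial): 3 infected
Step 1: +7 new -> 10 infected
Step 2: +9 new -> 19 infected
Step 3: +6 new -> 25 infected
Step 4: +2 new -> 27 infected
Step 5: +0 new -> 27 infected

Answer: 5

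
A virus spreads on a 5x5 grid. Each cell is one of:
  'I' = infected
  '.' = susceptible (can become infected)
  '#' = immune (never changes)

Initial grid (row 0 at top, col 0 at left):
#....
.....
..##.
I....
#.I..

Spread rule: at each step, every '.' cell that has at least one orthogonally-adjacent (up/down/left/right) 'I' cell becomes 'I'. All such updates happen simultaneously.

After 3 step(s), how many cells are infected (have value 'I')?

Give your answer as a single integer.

Answer: 13

Derivation:
Step 0 (initial): 2 infected
Step 1: +5 new -> 7 infected
Step 2: +4 new -> 11 infected
Step 3: +2 new -> 13 infected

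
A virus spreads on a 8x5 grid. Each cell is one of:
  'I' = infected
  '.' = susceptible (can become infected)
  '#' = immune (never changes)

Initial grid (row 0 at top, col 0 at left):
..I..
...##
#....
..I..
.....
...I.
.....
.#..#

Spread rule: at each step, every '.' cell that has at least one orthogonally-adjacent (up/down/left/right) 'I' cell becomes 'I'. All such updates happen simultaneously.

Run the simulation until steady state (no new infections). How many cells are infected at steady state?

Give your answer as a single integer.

Step 0 (initial): 3 infected
Step 1: +11 new -> 14 infected
Step 2: +13 new -> 27 infected
Step 3: +6 new -> 33 infected
Step 4: +1 new -> 34 infected
Step 5: +1 new -> 35 infected
Step 6: +0 new -> 35 infected

Answer: 35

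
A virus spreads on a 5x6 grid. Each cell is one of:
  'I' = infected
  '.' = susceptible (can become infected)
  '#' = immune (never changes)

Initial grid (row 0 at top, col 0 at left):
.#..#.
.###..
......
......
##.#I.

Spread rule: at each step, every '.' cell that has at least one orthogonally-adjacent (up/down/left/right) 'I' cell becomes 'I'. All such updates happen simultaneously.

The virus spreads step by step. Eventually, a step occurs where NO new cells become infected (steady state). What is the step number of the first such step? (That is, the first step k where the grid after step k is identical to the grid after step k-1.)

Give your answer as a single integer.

Answer: 9

Derivation:
Step 0 (initial): 1 infected
Step 1: +2 new -> 3 infected
Step 2: +3 new -> 6 infected
Step 3: +4 new -> 10 infected
Step 4: +4 new -> 14 infected
Step 5: +3 new -> 17 infected
Step 6: +1 new -> 18 infected
Step 7: +1 new -> 19 infected
Step 8: +1 new -> 20 infected
Step 9: +0 new -> 20 infected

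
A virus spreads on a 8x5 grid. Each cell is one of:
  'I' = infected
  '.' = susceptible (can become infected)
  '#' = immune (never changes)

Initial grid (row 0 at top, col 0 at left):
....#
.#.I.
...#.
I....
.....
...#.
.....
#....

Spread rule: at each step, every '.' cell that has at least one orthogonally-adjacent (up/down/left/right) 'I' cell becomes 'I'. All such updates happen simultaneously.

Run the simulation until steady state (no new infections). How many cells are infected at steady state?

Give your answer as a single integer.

Answer: 35

Derivation:
Step 0 (initial): 2 infected
Step 1: +6 new -> 8 infected
Step 2: +8 new -> 16 infected
Step 3: +7 new -> 23 infected
Step 4: +4 new -> 27 infected
Step 5: +3 new -> 30 infected
Step 6: +3 new -> 33 infected
Step 7: +2 new -> 35 infected
Step 8: +0 new -> 35 infected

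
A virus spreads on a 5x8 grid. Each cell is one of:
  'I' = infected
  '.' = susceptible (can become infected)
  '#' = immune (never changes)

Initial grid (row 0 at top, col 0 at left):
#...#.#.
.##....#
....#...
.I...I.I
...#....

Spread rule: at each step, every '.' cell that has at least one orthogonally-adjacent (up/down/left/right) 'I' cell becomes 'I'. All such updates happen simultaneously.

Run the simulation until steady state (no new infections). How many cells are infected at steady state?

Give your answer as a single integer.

Step 0 (initial): 3 infected
Step 1: +10 new -> 13 infected
Step 2: +9 new -> 22 infected
Step 3: +5 new -> 27 infected
Step 4: +1 new -> 28 infected
Step 5: +1 new -> 29 infected
Step 6: +1 new -> 30 infected
Step 7: +1 new -> 31 infected
Step 8: +0 new -> 31 infected

Answer: 31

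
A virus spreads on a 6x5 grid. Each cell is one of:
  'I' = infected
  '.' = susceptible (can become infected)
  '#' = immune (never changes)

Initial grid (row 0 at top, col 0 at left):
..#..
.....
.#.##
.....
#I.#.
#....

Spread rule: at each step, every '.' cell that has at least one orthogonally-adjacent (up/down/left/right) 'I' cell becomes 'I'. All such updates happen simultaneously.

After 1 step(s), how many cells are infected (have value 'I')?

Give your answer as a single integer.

Answer: 4

Derivation:
Step 0 (initial): 1 infected
Step 1: +3 new -> 4 infected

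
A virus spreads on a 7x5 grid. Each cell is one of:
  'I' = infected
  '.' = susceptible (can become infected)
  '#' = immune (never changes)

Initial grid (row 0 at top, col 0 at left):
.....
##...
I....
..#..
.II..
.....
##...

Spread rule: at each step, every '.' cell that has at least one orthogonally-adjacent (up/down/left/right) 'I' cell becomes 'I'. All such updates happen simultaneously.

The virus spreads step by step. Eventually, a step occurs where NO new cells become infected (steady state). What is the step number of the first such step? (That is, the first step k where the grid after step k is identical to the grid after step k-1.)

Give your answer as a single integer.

Answer: 7

Derivation:
Step 0 (initial): 3 infected
Step 1: +7 new -> 10 infected
Step 2: +6 new -> 16 infected
Step 3: +5 new -> 21 infected
Step 4: +4 new -> 25 infected
Step 5: +3 new -> 28 infected
Step 6: +2 new -> 30 infected
Step 7: +0 new -> 30 infected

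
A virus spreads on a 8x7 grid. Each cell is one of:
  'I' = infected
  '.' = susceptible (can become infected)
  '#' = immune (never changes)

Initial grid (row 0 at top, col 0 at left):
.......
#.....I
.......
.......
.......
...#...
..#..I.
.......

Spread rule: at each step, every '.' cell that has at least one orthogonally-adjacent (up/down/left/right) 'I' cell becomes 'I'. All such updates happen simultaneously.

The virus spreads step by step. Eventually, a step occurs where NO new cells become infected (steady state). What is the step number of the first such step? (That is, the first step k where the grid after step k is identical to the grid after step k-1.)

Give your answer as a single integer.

Step 0 (initial): 2 infected
Step 1: +7 new -> 9 infected
Step 2: +10 new -> 19 infected
Step 3: +7 new -> 26 infected
Step 4: +6 new -> 32 infected
Step 5: +6 new -> 38 infected
Step 6: +7 new -> 45 infected
Step 7: +6 new -> 51 infected
Step 8: +2 new -> 53 infected
Step 9: +0 new -> 53 infected

Answer: 9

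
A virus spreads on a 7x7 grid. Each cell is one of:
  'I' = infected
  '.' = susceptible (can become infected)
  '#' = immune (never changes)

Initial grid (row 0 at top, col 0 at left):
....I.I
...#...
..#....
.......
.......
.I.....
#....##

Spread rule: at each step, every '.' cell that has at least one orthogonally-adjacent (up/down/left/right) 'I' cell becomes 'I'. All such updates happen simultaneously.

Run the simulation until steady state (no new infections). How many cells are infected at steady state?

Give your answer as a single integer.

Step 0 (initial): 3 infected
Step 1: +8 new -> 11 infected
Step 2: +9 new -> 20 infected
Step 3: +12 new -> 32 infected
Step 4: +9 new -> 41 infected
Step 5: +3 new -> 44 infected
Step 6: +0 new -> 44 infected

Answer: 44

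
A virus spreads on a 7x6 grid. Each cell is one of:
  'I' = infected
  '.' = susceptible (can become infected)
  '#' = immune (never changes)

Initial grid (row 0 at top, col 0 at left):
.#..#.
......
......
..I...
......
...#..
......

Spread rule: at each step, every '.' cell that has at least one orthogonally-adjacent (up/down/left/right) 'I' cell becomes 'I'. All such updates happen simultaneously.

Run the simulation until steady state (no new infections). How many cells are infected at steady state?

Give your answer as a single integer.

Step 0 (initial): 1 infected
Step 1: +4 new -> 5 infected
Step 2: +8 new -> 13 infected
Step 3: +10 new -> 23 infected
Step 4: +9 new -> 32 infected
Step 5: +5 new -> 37 infected
Step 6: +2 new -> 39 infected
Step 7: +0 new -> 39 infected

Answer: 39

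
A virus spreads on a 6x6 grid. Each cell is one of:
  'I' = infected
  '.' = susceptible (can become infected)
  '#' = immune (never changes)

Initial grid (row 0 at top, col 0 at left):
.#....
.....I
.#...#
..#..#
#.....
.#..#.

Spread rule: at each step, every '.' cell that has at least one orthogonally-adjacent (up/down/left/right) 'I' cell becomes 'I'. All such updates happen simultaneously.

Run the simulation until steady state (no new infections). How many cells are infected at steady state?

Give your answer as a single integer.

Answer: 27

Derivation:
Step 0 (initial): 1 infected
Step 1: +2 new -> 3 infected
Step 2: +3 new -> 6 infected
Step 3: +4 new -> 10 infected
Step 4: +5 new -> 15 infected
Step 5: +3 new -> 18 infected
Step 6: +5 new -> 23 infected
Step 7: +3 new -> 26 infected
Step 8: +1 new -> 27 infected
Step 9: +0 new -> 27 infected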